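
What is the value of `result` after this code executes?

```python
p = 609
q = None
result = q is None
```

p = 609; q = None; result = True

True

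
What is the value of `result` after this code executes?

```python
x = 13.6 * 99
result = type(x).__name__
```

x is float; result = 'float'

'float'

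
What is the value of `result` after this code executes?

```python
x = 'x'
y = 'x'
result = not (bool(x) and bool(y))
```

x = 'x'; y = 'x'; result = False

False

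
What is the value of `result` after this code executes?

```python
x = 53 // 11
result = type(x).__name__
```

x is int; result = 'int'

'int'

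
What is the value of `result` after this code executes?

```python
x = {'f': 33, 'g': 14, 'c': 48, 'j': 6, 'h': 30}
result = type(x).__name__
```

x is dict; result = 'dict'

'dict'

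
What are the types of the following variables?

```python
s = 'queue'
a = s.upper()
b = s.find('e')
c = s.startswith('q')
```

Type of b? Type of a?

find() returns int; upper() returns str

int, str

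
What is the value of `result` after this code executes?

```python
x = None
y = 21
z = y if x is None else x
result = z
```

x = None; y = 21; z = 21; result = 21

21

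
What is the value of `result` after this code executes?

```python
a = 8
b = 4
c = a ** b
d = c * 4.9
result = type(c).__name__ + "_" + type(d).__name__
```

a is int; b is int; c is int; d is float; result = 'int_float'

'int_float'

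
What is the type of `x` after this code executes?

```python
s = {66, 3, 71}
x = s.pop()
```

Popping from set[int] returns int

int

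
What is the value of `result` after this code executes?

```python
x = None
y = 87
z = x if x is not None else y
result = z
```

x = None; y = 87; z = 87; result = 87

87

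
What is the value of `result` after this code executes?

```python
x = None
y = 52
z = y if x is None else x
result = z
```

x = None; y = 52; z = 52; result = 52

52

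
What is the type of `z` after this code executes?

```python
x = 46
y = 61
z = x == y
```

Equality comparison returns bool

bool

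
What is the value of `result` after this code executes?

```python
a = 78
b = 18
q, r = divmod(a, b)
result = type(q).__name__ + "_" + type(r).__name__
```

a is int; b is int; q is int; r is int; result = 'int_int'

'int_int'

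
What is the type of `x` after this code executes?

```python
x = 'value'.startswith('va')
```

str.startswith() returns bool

bool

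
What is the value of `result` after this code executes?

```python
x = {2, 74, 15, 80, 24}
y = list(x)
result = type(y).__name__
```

x is set; y is list; result = 'list'

'list'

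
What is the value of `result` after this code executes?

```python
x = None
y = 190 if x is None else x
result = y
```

x = None; y = 190; result = 190

190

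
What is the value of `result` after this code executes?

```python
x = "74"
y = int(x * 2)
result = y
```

x = '74'; y = 7474; result = 7474

7474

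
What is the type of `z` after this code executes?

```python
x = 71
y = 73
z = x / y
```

int / int = float

float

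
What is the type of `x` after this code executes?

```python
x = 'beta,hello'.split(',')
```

str.split() returns list

list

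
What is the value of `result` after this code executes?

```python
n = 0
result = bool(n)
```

n = 0; result = False

False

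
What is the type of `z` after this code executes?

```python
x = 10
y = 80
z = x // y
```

int // int = int

int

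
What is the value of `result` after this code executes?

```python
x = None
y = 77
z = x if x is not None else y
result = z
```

x = None; y = 77; z = 77; result = 77

77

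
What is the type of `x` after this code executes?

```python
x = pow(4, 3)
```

pow(int, int) returns int

int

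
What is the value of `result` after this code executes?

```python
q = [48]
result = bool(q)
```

q = [48]; result = True

True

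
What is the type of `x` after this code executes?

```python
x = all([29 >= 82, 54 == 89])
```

all() returns bool

bool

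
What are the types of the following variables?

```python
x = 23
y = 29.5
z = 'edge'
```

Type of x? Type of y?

x is assigned a bare integer (no decimal point), so it is an int; y is assigned a number with a decimal point, so it is a float

int, float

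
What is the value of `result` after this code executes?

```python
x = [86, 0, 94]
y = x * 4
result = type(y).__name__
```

x is list; y is list; result = 'list'

'list'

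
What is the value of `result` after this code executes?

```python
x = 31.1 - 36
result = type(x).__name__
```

x is float; result = 'float'

'float'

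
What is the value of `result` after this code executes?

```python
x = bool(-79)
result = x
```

x = True; result = True

True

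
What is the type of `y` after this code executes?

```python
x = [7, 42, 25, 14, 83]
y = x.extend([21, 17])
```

list.extend() returns None

NoneType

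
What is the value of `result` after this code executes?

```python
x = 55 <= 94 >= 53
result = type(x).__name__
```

x is bool; result = 'bool'

'bool'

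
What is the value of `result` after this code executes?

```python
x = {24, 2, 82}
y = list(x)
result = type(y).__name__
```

x is set; y is list; result = 'list'

'list'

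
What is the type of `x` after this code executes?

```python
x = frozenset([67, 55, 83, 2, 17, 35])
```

frozenset() returns frozenset

frozenset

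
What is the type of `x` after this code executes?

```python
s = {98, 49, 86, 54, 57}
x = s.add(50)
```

set.add() returns None (mutates in place)

NoneType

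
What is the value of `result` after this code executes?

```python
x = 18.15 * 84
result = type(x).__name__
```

x is float; result = 'float'

'float'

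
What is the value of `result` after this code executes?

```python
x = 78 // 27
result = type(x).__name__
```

x is int; result = 'int'

'int'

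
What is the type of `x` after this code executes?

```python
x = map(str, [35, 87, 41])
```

map() returns a map object

map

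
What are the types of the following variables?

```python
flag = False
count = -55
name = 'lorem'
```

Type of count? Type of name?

count is assigned a bare integer (no decimal point), so it is an int; name is assigned a quoted string literal, so it is a str

int, str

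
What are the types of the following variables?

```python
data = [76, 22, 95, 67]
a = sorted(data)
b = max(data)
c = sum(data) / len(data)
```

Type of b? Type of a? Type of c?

max of ints returns int; sorted() returns list; int / int = float

int, list, float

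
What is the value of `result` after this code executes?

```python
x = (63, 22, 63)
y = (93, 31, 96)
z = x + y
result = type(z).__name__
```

x is tuple; y is tuple; z is tuple; result = 'tuple'

'tuple'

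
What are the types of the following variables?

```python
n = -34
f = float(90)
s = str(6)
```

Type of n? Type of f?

n is assigned a bare integer (no decimal point), so it is an int; f is assigned the result of calling float(), which returns a float

int, float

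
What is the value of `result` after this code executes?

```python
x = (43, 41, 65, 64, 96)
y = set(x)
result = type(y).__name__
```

x is tuple; y is set; result = 'set'

'set'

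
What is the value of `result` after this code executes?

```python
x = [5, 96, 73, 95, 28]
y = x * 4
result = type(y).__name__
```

x is list; y is list; result = 'list'

'list'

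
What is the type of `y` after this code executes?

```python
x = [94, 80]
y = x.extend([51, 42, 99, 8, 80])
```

list.extend() returns None

NoneType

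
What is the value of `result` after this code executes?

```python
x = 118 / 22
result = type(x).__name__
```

x is float; result = 'float'

'float'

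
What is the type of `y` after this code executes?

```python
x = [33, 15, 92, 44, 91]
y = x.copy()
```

list.copy() returns list

list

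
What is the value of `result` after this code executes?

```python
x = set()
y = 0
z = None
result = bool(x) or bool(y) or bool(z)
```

x = set(); y = 0; z = None; result = False

False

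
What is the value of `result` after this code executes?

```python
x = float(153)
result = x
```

x = 153.0; result = 153.0

153.0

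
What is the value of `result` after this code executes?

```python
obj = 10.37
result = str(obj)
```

obj = 10.37; result = '10.37'

'10.37'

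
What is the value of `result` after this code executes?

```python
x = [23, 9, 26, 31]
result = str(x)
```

x = [23, 9, 26, 31]; result = '[23, 9, 26, 31]'

'[23, 9, 26, 31]'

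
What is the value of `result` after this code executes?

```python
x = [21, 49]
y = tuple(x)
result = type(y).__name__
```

x is list; y is tuple; result = 'tuple'

'tuple'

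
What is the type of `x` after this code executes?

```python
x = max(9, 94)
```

max() of ints returns int

int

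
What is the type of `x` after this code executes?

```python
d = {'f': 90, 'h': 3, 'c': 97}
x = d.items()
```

dict.items() returns dict_items view

dict_items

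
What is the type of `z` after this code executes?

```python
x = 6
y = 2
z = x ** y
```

positive int ** positive int = int

int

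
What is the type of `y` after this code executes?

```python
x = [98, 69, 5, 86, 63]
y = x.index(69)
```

list.index() returns int

int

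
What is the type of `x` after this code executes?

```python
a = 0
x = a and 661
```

'and' returns first falsy value (0 is int)

int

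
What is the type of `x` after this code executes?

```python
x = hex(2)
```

hex() returns str representation

str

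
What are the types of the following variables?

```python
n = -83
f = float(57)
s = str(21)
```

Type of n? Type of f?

n is assigned a bare integer (no decimal point), so it is an int; f is assigned the result of calling float(), which returns a float

int, float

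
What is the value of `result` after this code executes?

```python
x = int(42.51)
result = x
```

x = 42; result = 42

42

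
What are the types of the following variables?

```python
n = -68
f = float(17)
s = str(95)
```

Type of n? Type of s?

n is assigned a bare integer (no decimal point), so it is an int; s is assigned the result of calling str(), which returns a str

int, str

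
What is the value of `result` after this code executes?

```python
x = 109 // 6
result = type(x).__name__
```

x is int; result = 'int'

'int'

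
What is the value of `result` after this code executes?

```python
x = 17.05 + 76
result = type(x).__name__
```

x is float; result = 'float'

'float'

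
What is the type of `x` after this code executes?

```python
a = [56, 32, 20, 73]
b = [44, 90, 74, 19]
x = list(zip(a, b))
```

list(zip()) returns a list of tuples

list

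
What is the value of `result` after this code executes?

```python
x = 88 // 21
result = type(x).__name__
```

x is int; result = 'int'

'int'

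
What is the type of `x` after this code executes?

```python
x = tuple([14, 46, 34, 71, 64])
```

tuple() constructor returns tuple

tuple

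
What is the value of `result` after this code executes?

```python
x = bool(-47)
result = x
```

x = True; result = True

True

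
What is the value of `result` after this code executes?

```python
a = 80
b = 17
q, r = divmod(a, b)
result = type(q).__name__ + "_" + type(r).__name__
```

a is int; b is int; q is int; r is int; result = 'int_int'

'int_int'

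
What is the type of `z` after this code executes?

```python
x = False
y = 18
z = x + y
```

bool + int = int (bool is subclass of int)

int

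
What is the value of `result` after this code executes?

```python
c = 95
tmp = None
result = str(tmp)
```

c = 95; tmp = None; result = 'None'

'None'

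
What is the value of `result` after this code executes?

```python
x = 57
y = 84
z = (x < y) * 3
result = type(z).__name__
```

x is int; y is int; z is int; result = 'int'

'int'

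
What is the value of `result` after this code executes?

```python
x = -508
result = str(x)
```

x = -508; result = '-508'

'-508'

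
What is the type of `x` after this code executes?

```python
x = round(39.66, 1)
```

round() with decimal places returns float

float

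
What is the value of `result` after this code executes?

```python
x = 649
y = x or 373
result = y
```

x = 649; y = 649; result = 649

649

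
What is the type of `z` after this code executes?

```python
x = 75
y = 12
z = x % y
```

int % int = int

int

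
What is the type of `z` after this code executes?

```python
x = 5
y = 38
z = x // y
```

int // int = int

int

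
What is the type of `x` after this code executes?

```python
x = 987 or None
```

'or' returns first truthy value

int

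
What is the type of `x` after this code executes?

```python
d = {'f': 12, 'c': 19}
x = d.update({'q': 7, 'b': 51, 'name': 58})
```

dict.update() returns None

NoneType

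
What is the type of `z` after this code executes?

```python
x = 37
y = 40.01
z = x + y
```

int + float = float

float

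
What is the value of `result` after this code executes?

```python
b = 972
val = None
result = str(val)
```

b = 972; val = None; result = 'None'

'None'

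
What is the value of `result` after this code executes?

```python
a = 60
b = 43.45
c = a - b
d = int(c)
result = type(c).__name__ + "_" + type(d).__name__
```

a is int; b is float; c is float; d is int; result = 'float_int'

'float_int'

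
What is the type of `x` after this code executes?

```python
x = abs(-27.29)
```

abs() of float returns float

float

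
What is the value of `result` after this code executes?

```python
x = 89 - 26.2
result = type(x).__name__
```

x is float; result = 'float'

'float'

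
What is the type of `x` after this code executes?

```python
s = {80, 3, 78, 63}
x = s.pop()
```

Popping from set[int] returns int

int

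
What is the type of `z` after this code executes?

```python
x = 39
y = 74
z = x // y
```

int // int = int

int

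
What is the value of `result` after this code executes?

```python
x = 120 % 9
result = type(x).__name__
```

x is int; result = 'int'

'int'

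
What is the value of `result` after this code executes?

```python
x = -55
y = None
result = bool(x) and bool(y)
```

x = -55; y = None; result = False

False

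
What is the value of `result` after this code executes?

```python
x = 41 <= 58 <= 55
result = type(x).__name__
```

x is bool; result = 'bool'

'bool'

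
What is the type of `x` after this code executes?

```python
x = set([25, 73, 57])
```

set() constructor returns set

set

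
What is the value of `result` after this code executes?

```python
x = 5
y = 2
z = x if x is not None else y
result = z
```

x = 5; y = 2; z = 5; result = 5

5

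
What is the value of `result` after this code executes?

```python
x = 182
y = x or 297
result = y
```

x = 182; y = 182; result = 182

182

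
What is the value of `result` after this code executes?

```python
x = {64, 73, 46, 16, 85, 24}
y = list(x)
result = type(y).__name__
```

x is set; y is list; result = 'list'

'list'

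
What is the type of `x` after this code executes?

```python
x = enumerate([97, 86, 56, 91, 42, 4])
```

enumerate() returns an enumerate object

enumerate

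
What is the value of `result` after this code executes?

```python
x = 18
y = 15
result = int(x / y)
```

x = 18; y = 15; result = 1

1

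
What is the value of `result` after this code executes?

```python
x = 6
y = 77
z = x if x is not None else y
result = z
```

x = 6; y = 77; z = 6; result = 6

6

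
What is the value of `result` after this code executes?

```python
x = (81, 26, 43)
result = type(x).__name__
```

x is tuple; result = 'tuple'

'tuple'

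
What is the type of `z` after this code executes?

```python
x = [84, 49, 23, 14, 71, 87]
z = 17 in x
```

'in' operator returns bool

bool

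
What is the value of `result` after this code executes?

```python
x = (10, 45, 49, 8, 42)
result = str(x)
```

x = (10, 45, 49, 8, 42); result = '(10, 45, 49, 8, 42)'

'(10, 45, 49, 8, 42)'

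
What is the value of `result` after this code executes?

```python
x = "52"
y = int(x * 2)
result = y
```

x = '52'; y = 5252; result = 5252

5252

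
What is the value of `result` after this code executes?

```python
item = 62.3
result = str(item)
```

item = 62.3; result = '62.3'

'62.3'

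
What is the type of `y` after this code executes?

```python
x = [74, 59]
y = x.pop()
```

list.pop() returns the popped element

int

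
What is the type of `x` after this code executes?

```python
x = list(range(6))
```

list(range()) returns list

list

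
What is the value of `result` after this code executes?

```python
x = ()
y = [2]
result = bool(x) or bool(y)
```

x = (); y = [2]; result = True

True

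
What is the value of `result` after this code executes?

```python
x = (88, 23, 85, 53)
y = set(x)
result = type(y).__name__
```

x is tuple; y is set; result = 'set'

'set'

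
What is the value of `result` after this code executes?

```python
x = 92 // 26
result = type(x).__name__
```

x is int; result = 'int'

'int'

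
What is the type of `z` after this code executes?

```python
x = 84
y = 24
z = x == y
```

Equality comparison returns bool

bool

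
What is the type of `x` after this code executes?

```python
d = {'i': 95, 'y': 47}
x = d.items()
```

dict.items() returns dict_items view

dict_items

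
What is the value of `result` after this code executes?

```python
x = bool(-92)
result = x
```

x = True; result = True

True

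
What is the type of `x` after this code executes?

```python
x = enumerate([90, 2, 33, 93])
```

enumerate() returns an enumerate object

enumerate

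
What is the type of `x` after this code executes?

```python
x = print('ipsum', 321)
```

print() returns None

NoneType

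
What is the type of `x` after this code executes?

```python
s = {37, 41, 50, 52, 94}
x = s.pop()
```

Popping from set[int] returns int

int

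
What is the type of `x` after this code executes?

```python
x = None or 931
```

'or' with None returns the other truthy value

int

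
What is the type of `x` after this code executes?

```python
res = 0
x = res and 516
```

'and' returns first falsy value (0 is int)

int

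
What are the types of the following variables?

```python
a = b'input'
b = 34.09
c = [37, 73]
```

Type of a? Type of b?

a is assigned a bytes literal (b'...' prefix); b is assigned a number with a decimal point, so it is a float

bytes, float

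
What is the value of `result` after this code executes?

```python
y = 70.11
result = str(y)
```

y = 70.11; result = '70.11'

'70.11'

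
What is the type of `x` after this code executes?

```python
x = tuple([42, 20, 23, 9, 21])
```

tuple() constructor returns tuple

tuple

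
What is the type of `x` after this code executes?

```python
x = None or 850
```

'or' with None returns the other truthy value

int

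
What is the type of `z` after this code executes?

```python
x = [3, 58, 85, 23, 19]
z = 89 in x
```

'in' operator returns bool

bool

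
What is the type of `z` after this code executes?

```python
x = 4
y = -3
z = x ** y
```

int ** negative = float

float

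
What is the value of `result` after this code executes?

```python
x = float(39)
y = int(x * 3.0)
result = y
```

x = 39.0; y = 117; result = 117

117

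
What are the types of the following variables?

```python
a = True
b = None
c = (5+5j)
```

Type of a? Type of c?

a is assigned the constant True, which has type bool; c is assigned (5+5j), an int plus an imaginary literal (j suffix), which evaluates to complex

bool, complex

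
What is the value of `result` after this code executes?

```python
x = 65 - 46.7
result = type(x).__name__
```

x is float; result = 'float'

'float'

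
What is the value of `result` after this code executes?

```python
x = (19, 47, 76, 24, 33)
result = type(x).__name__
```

x is tuple; result = 'tuple'

'tuple'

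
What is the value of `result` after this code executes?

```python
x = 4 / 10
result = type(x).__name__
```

x is float; result = 'float'

'float'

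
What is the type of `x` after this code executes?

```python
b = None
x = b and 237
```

'and' returns first falsy value (None)

NoneType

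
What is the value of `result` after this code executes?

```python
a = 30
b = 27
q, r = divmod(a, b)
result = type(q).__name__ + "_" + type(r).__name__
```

a is int; b is int; q is int; r is int; result = 'int_int'

'int_int'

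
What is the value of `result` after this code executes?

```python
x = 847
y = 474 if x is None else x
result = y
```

x = 847; y = 847; result = 847

847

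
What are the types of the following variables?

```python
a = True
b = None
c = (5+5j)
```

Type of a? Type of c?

a is assigned the constant True, which has type bool; c is assigned (5+5j), an int plus an imaginary literal (j suffix), which evaluates to complex

bool, complex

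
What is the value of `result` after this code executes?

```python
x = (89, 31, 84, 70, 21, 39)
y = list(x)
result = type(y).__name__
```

x is tuple; y is list; result = 'list'

'list'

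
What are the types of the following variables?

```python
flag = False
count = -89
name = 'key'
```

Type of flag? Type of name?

flag is assigned the constant False, which has type bool; name is assigned a quoted string literal, so it is a str

bool, str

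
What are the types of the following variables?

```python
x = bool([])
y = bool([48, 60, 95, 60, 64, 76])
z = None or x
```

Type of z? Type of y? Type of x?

None or bool returns the bool; bool() returns bool; bool() returns bool

bool, bool, bool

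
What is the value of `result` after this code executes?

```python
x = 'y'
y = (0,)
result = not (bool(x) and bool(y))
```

x = 'y'; y = (0,); result = False

False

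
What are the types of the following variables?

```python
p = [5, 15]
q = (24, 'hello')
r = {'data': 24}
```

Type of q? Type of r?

q is assigned a tuple (parenthesized, comma-separated values); r is assigned a dict literal ({key: value})

tuple, dict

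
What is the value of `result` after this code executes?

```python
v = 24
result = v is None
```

v = 24; result = False

False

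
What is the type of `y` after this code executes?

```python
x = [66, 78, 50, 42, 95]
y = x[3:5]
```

Slicing a list returns a list

list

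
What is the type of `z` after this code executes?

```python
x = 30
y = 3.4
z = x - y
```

int - float = float

float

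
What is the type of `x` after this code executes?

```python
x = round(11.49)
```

round() with no decimal places returns int

int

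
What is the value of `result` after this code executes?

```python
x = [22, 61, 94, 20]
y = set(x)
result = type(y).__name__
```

x is list; y is set; result = 'set'

'set'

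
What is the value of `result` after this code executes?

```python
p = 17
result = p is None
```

p = 17; result = False

False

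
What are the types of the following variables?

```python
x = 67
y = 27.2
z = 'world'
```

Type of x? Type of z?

x is assigned a bare integer (no decimal point), so it is an int; z is assigned a quoted string literal, so it is a str

int, str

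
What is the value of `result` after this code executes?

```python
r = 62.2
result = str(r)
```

r = 62.2; result = '62.2'

'62.2'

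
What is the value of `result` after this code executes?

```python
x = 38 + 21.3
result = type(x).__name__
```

x is float; result = 'float'

'float'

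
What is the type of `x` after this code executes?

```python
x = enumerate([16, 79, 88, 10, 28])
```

enumerate() returns an enumerate object

enumerate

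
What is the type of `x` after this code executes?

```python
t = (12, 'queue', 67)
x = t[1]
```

Index 1 of tuple is a str literal

str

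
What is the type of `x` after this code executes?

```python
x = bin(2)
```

bin() returns str representation

str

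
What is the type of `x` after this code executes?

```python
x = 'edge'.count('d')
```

str.count() returns int

int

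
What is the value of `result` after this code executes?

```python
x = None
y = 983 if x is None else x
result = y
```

x = None; y = 983; result = 983

983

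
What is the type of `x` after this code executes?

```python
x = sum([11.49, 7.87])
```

sum() of floats returns float

float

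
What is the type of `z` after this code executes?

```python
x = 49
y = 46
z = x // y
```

int // int = int

int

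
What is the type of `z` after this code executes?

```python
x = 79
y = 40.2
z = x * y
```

int * float = float

float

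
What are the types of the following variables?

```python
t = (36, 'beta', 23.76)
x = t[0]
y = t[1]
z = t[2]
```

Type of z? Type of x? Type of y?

tuple[2] is float; tuple[0] is int; tuple[1] is str

float, int, str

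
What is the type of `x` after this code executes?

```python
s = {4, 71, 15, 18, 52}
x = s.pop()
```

Popping from set[int] returns int

int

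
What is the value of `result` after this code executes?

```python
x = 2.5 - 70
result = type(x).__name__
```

x is float; result = 'float'

'float'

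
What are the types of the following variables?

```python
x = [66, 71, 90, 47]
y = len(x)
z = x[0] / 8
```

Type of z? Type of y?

int / int = float; len() returns int

float, int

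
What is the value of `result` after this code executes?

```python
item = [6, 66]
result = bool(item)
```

item = [6, 66]; result = True

True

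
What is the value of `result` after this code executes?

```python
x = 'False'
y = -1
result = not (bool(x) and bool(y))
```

x = 'False'; y = -1; result = False

False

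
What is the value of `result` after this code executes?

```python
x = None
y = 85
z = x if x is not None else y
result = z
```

x = None; y = 85; z = 85; result = 85

85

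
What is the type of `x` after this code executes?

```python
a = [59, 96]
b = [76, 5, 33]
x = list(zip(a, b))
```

list(zip()) returns a list of tuples

list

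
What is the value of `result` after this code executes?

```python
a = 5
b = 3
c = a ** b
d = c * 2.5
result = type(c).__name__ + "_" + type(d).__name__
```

a is int; b is int; c is int; d is float; result = 'int_float'

'int_float'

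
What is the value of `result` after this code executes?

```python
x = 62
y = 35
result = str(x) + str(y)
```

x = 62; y = 35; result = '6235'

'6235'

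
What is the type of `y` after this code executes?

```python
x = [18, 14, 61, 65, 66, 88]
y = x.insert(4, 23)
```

list.insert() returns None

NoneType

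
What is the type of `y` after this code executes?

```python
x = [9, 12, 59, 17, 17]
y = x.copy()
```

list.copy() returns list

list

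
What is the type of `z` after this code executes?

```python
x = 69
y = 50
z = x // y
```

int // int = int

int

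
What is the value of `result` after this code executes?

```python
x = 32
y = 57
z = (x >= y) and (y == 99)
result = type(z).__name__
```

x is int; y is int; z is bool; result = 'bool'

'bool'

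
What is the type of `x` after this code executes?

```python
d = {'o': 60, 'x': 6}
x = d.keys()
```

.keys() returns dict_keys view

dict_keys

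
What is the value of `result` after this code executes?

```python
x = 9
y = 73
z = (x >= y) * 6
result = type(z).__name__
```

x is int; y is int; z is int; result = 'int'

'int'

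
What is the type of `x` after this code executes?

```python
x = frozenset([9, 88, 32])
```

frozenset() returns frozenset

frozenset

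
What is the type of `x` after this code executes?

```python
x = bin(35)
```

bin() returns str representation

str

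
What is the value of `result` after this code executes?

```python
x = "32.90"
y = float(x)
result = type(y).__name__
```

x is str; y is float; result = 'float'

'float'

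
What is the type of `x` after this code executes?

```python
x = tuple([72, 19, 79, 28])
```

tuple() constructor returns tuple

tuple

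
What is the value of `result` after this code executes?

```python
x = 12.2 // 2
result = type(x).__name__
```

x is float; result = 'float'

'float'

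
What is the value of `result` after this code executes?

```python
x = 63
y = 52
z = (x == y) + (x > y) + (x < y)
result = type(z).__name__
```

x is int; y is int; z is int; result = 'int'

'int'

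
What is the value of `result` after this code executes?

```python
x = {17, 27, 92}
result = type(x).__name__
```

x is set; result = 'set'

'set'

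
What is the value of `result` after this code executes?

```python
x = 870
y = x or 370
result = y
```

x = 870; y = 870; result = 870

870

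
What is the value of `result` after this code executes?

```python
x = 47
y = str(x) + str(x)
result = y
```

x = 47; y = '4747'; result = '4747'

'4747'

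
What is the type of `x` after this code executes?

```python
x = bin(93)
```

bin() returns str representation

str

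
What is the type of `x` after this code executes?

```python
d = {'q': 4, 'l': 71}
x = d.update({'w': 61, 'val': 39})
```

dict.update() returns None

NoneType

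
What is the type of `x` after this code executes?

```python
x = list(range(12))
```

list(range()) returns list

list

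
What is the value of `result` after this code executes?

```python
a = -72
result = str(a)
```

a = -72; result = '-72'

'-72'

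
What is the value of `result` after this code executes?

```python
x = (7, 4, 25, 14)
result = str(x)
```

x = (7, 4, 25, 14); result = '(7, 4, 25, 14)'

'(7, 4, 25, 14)'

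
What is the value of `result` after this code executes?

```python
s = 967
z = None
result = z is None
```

s = 967; z = None; result = True

True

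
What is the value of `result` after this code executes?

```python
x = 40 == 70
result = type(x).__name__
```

x is bool; result = 'bool'

'bool'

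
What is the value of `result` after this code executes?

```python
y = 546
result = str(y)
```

y = 546; result = '546'

'546'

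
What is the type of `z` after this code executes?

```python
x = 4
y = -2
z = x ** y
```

int ** negative = float

float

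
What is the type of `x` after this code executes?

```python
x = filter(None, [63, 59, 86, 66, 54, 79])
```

filter() returns a filter object

filter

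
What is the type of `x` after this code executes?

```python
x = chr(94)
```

chr() returns str (single char)

str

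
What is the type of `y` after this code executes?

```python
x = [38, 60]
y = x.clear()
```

list.clear() returns None

NoneType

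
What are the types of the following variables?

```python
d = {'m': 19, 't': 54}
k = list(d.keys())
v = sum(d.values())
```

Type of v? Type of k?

sum of ints is int; list() converts to list

int, list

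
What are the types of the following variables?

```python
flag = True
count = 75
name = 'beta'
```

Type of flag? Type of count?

flag is assigned the constant True, which has type bool; count is assigned a bare integer (no decimal point), so it is an int

bool, int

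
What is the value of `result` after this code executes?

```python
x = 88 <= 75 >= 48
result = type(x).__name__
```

x is bool; result = 'bool'

'bool'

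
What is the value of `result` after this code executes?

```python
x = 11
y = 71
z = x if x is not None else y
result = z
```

x = 11; y = 71; z = 11; result = 11

11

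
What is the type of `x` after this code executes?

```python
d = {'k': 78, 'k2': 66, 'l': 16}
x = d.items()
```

dict.items() returns dict_items view

dict_items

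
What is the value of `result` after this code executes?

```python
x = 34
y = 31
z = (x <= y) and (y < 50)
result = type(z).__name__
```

x is int; y is int; z is bool; result = 'bool'

'bool'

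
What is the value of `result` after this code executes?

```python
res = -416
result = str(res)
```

res = -416; result = '-416'

'-416'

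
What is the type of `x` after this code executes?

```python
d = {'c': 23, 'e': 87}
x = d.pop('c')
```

dict.pop() returns the value

int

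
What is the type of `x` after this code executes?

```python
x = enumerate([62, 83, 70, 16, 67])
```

enumerate() returns an enumerate object

enumerate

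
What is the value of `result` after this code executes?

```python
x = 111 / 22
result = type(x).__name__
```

x is float; result = 'float'

'float'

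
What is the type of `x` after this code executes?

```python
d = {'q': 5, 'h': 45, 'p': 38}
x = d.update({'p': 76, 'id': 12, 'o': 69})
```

dict.update() returns None

NoneType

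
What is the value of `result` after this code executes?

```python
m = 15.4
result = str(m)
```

m = 15.4; result = '15.4'

'15.4'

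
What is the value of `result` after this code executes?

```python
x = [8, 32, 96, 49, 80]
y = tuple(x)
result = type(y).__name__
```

x is list; y is tuple; result = 'tuple'

'tuple'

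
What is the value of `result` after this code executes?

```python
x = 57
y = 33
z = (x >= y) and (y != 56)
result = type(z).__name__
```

x is int; y is int; z is bool; result = 'bool'

'bool'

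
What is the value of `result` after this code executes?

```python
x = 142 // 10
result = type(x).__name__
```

x is int; result = 'int'

'int'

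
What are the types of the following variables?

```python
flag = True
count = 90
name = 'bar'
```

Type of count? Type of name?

count is assigned a bare integer (no decimal point), so it is an int; name is assigned a quoted string literal, so it is a str

int, str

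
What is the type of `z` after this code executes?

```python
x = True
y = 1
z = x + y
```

bool + int = int (bool is subclass of int)

int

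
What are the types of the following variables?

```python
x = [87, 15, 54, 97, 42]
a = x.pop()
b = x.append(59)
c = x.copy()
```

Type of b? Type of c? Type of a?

append() returns None; copy() returns list; pop() returns element

NoneType, list, int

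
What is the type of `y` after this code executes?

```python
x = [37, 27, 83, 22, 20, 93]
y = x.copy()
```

list.copy() returns list

list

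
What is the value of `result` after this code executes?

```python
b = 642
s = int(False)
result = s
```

b = 642; s = 0; result = 0

0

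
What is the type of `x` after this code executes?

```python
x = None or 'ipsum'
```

'or' with None returns the other truthy value (str)

str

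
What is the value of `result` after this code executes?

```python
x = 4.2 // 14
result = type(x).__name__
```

x is float; result = 'float'

'float'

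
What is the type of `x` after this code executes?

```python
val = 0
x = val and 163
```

'and' returns first falsy value (0 is int)

int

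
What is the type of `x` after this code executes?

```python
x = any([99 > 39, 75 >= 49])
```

any() returns bool

bool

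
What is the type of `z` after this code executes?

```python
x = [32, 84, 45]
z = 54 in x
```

'in' operator returns bool

bool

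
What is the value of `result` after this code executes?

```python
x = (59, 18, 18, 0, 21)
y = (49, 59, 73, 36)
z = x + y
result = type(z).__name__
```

x is tuple; y is tuple; z is tuple; result = 'tuple'

'tuple'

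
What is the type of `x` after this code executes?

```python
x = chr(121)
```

chr() returns str (single char)

str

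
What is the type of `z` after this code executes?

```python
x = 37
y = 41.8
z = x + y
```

int + float = float

float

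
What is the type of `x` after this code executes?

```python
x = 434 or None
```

'or' returns first truthy value

int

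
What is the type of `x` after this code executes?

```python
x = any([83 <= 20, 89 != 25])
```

any() returns bool

bool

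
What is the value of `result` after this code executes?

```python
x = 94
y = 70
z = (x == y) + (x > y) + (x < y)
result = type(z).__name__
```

x is int; y is int; z is int; result = 'int'

'int'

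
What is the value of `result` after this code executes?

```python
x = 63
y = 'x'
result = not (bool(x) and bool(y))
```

x = 63; y = 'x'; result = False

False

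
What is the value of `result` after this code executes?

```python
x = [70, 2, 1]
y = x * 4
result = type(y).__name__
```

x is list; y is list; result = 'list'

'list'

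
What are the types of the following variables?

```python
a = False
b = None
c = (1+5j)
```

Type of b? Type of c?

b is assigned None, whose type is NoneType; c is assigned (1+5j), an int plus an imaginary literal (j suffix), which evaluates to complex

NoneType, complex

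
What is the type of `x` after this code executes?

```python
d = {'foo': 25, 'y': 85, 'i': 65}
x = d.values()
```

.values() returns dict_values view

dict_values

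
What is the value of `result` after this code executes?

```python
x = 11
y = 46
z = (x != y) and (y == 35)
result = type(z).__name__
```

x is int; y is int; z is bool; result = 'bool'

'bool'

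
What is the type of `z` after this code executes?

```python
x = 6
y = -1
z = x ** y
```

int ** negative = float

float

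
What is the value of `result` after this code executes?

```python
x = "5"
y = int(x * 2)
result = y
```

x = '5'; y = 55; result = 55

55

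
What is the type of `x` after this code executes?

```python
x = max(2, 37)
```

max() of ints returns int

int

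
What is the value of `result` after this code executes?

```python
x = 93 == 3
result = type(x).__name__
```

x is bool; result = 'bool'

'bool'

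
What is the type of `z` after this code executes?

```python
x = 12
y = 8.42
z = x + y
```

int + float = float

float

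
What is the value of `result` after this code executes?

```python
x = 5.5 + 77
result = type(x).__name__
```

x is float; result = 'float'

'float'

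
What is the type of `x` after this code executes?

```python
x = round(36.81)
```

round() with no decimal places returns int

int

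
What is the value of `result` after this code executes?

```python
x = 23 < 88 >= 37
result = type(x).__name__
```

x is bool; result = 'bool'

'bool'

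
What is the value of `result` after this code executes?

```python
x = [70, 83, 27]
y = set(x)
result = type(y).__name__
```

x is list; y is set; result = 'set'

'set'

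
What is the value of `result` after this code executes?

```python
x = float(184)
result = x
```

x = 184.0; result = 184.0

184.0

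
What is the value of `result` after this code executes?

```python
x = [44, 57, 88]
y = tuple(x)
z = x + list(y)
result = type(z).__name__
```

x is list; y is tuple; z is list; result = 'list'

'list'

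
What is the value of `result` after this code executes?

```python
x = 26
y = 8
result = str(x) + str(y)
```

x = 26; y = 8; result = '268'

'268'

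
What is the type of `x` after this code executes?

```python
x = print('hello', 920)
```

print() returns None

NoneType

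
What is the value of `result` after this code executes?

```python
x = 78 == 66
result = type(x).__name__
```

x is bool; result = 'bool'

'bool'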